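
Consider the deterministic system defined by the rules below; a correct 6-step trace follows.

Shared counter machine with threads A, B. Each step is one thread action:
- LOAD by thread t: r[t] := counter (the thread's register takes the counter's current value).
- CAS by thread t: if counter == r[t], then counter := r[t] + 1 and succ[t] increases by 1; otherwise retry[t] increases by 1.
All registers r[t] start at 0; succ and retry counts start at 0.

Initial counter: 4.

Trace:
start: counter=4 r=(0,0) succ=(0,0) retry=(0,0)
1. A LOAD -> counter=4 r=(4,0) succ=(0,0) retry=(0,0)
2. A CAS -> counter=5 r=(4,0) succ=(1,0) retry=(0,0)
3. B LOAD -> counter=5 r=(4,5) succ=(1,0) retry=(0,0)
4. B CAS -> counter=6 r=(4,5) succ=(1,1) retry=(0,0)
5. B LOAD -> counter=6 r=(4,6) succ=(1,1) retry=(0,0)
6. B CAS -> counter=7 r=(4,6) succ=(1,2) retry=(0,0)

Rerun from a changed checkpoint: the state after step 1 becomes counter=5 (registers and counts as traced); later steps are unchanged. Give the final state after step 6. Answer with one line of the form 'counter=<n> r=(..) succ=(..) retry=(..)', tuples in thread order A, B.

state after step 1 := counter=5 r=(4,0) succ=(0,0) retry=(0,0)
2. A CAS -> counter=5 r=(4,0) succ=(0,0) retry=(1,0)
3. B LOAD -> counter=5 r=(4,5) succ=(0,0) retry=(1,0)
4. B CAS -> counter=6 r=(4,5) succ=(0,1) retry=(1,0)
5. B LOAD -> counter=6 r=(4,6) succ=(0,1) retry=(1,0)
6. B CAS -> counter=7 r=(4,6) succ=(0,2) retry=(1,0)

counter=7 r=(4,6) succ=(0,2) retry=(1,0)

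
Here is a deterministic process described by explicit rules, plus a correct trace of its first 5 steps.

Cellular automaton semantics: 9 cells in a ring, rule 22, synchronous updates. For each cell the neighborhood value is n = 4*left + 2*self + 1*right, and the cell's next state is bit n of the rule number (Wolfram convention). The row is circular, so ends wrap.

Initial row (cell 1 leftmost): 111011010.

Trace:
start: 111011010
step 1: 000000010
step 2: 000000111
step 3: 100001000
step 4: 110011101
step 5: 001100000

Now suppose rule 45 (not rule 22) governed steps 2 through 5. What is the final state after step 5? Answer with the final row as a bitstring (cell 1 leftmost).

(re-executing steps 2..5 under rule 45; state before step 2: 000000010)
step 2: 111111010
step 3: 100000111
step 4: 001110100
step 5: 101001101

101001101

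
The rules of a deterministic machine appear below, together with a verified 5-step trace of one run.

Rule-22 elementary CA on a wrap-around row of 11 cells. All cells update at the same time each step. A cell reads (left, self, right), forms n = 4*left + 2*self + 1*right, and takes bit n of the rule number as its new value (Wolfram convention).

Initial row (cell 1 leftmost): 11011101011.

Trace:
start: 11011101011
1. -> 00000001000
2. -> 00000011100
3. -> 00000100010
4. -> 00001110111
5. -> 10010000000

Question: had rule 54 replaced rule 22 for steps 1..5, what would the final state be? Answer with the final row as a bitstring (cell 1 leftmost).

(re-executing steps 1..5 under rule 54; state before step 1: 11011101011)
1. -> 00100011100
2. -> 01110100010
3. -> 10001110111
4. -> 01010001000
5. -> 11111011100

11111011100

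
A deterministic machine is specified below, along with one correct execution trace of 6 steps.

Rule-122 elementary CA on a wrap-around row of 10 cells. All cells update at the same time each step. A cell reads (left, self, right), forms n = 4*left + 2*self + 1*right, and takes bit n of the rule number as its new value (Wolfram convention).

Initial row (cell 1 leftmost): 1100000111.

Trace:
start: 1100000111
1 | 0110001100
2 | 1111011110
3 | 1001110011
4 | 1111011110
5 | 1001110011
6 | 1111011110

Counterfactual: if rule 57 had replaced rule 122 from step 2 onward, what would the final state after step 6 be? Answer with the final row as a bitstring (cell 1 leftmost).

(re-executing steps 2..6 under rule 57; state before step 2: 0110001100)
2 | 0101101011
3 | 1011010110
4 | 0110101101
5 | 1101011010
6 | 1010110101

1010110101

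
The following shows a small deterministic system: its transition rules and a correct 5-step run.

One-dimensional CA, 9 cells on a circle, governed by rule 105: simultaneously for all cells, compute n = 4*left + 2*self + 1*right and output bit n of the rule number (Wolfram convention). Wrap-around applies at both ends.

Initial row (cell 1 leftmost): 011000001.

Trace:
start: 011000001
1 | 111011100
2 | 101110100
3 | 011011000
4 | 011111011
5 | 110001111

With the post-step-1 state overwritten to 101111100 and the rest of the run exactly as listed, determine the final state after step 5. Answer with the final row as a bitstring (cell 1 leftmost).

100100000

state after step 1 := 101111100
2 | 011000100
3 | 011010001
4 | 111100100
5 | 100100000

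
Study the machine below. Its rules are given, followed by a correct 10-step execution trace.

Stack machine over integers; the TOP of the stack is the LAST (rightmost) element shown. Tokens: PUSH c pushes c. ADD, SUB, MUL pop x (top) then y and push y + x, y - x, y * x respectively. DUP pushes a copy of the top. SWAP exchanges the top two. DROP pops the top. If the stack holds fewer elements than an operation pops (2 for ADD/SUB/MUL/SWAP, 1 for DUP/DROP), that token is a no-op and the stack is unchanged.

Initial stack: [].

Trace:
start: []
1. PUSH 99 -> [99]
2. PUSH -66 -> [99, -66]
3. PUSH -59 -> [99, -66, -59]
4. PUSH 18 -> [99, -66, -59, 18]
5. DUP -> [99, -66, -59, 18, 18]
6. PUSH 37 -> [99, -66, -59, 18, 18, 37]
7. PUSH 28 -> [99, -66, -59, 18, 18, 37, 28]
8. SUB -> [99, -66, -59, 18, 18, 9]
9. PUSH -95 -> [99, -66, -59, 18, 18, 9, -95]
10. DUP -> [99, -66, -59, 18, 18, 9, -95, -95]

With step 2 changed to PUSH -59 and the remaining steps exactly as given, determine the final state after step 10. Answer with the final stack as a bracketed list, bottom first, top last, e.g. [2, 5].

(re-executing from step 2 with the substitution; state before step 2: [99])
2. PUSH -59 -> [99, -59]
3. PUSH -59 -> [99, -59, -59]
4. PUSH 18 -> [99, -59, -59, 18]
5. DUP -> [99, -59, -59, 18, 18]
6. PUSH 37 -> [99, -59, -59, 18, 18, 37]
7. PUSH 28 -> [99, -59, -59, 18, 18, 37, 28]
8. SUB -> [99, -59, -59, 18, 18, 9]
9. PUSH -95 -> [99, -59, -59, 18, 18, 9, -95]
10. DUP -> [99, -59, -59, 18, 18, 9, -95, -95]

[99, -59, -59, 18, 18, 9, -95, -95]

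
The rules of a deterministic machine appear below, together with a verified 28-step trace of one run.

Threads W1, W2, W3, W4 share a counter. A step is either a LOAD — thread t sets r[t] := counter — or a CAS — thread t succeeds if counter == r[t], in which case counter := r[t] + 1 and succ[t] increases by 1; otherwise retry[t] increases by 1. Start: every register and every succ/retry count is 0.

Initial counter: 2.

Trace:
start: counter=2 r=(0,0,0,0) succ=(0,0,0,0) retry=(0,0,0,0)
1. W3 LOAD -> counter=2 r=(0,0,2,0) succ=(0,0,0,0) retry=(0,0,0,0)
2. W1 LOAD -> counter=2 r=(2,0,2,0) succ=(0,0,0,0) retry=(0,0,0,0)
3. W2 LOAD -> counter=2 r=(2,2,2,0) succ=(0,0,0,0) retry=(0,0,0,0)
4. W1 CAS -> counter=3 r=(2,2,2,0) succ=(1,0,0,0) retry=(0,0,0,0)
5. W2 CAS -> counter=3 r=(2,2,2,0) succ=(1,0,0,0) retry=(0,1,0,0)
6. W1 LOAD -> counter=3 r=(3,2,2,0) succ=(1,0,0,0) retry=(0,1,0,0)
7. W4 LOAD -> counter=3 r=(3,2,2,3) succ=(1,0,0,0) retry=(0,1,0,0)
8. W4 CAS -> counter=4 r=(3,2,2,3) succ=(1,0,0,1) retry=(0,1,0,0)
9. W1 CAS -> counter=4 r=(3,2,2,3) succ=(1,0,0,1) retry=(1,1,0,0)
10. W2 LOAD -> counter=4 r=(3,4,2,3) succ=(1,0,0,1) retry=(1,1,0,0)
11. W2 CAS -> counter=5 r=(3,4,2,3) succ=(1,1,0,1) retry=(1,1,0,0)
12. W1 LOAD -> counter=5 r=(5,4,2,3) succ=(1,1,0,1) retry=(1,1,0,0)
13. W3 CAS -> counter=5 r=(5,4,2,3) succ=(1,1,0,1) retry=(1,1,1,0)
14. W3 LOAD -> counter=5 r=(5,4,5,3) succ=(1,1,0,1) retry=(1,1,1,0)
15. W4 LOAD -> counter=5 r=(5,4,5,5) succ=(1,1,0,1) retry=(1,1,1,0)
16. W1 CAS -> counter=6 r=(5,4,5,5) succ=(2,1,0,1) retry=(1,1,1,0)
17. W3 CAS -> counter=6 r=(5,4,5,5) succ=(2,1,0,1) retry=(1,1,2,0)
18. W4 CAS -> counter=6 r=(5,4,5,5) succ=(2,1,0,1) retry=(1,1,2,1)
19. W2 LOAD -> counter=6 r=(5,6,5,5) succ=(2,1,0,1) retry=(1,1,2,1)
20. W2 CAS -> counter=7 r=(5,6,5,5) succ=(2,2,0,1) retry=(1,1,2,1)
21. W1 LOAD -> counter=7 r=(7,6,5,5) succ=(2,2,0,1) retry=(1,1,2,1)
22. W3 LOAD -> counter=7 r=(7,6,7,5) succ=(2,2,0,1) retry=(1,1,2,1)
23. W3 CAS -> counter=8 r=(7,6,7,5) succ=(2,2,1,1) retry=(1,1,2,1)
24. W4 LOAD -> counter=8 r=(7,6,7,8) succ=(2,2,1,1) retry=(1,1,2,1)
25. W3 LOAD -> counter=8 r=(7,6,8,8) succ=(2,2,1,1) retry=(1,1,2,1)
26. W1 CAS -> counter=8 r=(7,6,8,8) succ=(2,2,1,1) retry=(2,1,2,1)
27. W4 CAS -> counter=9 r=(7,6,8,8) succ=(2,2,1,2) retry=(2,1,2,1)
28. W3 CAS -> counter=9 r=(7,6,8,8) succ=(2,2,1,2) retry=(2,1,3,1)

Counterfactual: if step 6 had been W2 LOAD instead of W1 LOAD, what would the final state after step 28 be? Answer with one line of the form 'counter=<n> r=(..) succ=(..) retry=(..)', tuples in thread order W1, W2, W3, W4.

counter=9 r=(7,6,8,8) succ=(2,2,1,2) retry=(2,1,3,1)

(re-executing from step 6 with the substitution; state before step 6: counter=3 r=(2,2,2,0) succ=(1,0,0,0) retry=(0,1,0,0))
6. W2 LOAD -> counter=3 r=(2,3,2,0) succ=(1,0,0,0) retry=(0,1,0,0)
7. W4 LOAD -> counter=3 r=(2,3,2,3) succ=(1,0,0,0) retry=(0,1,0,0)
8. W4 CAS -> counter=4 r=(2,3,2,3) succ=(1,0,0,1) retry=(0,1,0,0)
9. W1 CAS -> counter=4 r=(2,3,2,3) succ=(1,0,0,1) retry=(1,1,0,0)
10. W2 LOAD -> counter=4 r=(2,4,2,3) succ=(1,0,0,1) retry=(1,1,0,0)
11. W2 CAS -> counter=5 r=(2,4,2,3) succ=(1,1,0,1) retry=(1,1,0,0)
12. W1 LOAD -> counter=5 r=(5,4,2,3) succ=(1,1,0,1) retry=(1,1,0,0)
13. W3 CAS -> counter=5 r=(5,4,2,3) succ=(1,1,0,1) retry=(1,1,1,0)
14. W3 LOAD -> counter=5 r=(5,4,5,3) succ=(1,1,0,1) retry=(1,1,1,0)
15. W4 LOAD -> counter=5 r=(5,4,5,5) succ=(1,1,0,1) retry=(1,1,1,0)
16. W1 CAS -> counter=6 r=(5,4,5,5) succ=(2,1,0,1) retry=(1,1,1,0)
17. W3 CAS -> counter=6 r=(5,4,5,5) succ=(2,1,0,1) retry=(1,1,2,0)
18. W4 CAS -> counter=6 r=(5,4,5,5) succ=(2,1,0,1) retry=(1,1,2,1)
19. W2 LOAD -> counter=6 r=(5,6,5,5) succ=(2,1,0,1) retry=(1,1,2,1)
20. W2 CAS -> counter=7 r=(5,6,5,5) succ=(2,2,0,1) retry=(1,1,2,1)
21. W1 LOAD -> counter=7 r=(7,6,5,5) succ=(2,2,0,1) retry=(1,1,2,1)
22. W3 LOAD -> counter=7 r=(7,6,7,5) succ=(2,2,0,1) retry=(1,1,2,1)
23. W3 CAS -> counter=8 r=(7,6,7,5) succ=(2,2,1,1) retry=(1,1,2,1)
24. W4 LOAD -> counter=8 r=(7,6,7,8) succ=(2,2,1,1) retry=(1,1,2,1)
25. W3 LOAD -> counter=8 r=(7,6,8,8) succ=(2,2,1,1) retry=(1,1,2,1)
26. W1 CAS -> counter=8 r=(7,6,8,8) succ=(2,2,1,1) retry=(2,1,2,1)
27. W4 CAS -> counter=9 r=(7,6,8,8) succ=(2,2,1,2) retry=(2,1,2,1)
28. W3 CAS -> counter=9 r=(7,6,8,8) succ=(2,2,1,2) retry=(2,1,3,1)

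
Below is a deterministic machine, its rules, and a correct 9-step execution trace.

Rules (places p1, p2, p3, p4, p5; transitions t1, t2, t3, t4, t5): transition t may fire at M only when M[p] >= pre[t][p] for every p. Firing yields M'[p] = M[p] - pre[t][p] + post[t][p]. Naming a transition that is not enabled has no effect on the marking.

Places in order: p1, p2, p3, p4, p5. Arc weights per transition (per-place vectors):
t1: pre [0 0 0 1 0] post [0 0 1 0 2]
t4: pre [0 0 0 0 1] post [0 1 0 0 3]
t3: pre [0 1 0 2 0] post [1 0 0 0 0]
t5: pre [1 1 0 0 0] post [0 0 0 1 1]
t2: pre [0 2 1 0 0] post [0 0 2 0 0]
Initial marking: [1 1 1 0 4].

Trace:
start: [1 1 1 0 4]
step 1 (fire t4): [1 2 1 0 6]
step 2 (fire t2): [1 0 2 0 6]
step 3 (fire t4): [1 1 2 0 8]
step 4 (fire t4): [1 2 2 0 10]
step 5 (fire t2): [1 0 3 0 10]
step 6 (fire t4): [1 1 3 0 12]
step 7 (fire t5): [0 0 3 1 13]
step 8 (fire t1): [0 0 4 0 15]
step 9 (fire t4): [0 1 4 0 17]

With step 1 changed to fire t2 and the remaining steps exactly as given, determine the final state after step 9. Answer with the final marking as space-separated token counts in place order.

(re-executing from step 1 with the substitution; state before step 1: [1 1 1 0 4])
step 1 (fire t2): [1 1 1 0 4]
step 2 (fire t2): [1 1 1 0 4]
step 3 (fire t4): [1 2 1 0 6]
step 4 (fire t4): [1 3 1 0 8]
step 5 (fire t2): [1 1 2 0 8]
step 6 (fire t4): [1 2 2 0 10]
step 7 (fire t5): [0 1 2 1 11]
step 8 (fire t1): [0 1 3 0 13]
step 9 (fire t4): [0 2 3 0 15]

0 2 3 0 15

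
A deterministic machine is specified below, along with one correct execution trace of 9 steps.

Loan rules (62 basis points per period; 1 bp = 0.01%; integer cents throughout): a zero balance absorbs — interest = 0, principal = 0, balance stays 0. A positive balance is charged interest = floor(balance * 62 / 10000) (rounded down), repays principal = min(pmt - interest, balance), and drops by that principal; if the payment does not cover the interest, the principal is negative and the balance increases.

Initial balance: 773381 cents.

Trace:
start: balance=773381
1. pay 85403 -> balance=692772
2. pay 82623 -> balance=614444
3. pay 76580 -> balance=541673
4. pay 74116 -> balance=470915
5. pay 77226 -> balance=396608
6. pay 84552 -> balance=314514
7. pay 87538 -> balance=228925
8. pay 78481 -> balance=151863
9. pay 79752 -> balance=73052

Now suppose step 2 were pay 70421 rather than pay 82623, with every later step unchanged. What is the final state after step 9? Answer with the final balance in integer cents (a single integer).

85796

(re-executing from step 2 with the substitution; state before step 2: balance=692772)
2. pay 70421 -> balance=626646
3. pay 76580 -> balance=553951
4. pay 74116 -> balance=483269
5. pay 77226 -> balance=409039
6. pay 84552 -> balance=327023
7. pay 87538 -> balance=241512
8. pay 78481 -> balance=164528
9. pay 79752 -> balance=85796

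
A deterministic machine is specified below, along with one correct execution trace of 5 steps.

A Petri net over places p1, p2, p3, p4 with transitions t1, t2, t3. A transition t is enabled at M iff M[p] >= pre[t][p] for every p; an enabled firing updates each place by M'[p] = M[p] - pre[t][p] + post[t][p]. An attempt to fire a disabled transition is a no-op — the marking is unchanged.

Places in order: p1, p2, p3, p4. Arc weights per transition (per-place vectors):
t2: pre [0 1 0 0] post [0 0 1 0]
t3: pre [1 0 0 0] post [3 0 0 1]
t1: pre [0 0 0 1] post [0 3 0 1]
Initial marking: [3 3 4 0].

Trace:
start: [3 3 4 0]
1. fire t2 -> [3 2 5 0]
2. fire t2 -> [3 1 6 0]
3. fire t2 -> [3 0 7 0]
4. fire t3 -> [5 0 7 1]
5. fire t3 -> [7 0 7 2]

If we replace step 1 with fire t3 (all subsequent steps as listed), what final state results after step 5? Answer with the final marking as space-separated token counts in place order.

(re-executing from step 1 with the substitution; state before step 1: [3 3 4 0])
1. fire t3 -> [5 3 4 1]
2. fire t2 -> [5 2 5 1]
3. fire t2 -> [5 1 6 1]
4. fire t3 -> [7 1 6 2]
5. fire t3 -> [9 1 6 3]

9 1 6 3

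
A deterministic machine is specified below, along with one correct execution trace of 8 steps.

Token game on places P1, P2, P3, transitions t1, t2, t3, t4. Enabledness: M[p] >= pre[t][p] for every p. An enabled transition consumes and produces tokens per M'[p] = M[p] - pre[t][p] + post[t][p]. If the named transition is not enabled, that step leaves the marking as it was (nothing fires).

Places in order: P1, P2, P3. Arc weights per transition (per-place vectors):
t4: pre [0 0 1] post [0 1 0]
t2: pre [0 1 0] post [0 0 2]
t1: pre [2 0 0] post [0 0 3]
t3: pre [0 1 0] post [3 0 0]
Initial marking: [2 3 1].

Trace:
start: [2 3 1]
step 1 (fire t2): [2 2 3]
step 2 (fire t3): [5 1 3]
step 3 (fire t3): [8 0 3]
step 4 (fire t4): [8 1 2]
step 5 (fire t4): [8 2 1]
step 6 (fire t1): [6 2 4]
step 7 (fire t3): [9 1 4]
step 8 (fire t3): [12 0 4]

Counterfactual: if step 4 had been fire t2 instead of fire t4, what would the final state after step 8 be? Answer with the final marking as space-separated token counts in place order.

9 0 5

(re-executing from step 4 with the substitution; state before step 4: [8 0 3])
step 4 (fire t2): [8 0 3]
step 5 (fire t4): [8 1 2]
step 6 (fire t1): [6 1 5]
step 7 (fire t3): [9 0 5]
step 8 (fire t3): [9 0 5]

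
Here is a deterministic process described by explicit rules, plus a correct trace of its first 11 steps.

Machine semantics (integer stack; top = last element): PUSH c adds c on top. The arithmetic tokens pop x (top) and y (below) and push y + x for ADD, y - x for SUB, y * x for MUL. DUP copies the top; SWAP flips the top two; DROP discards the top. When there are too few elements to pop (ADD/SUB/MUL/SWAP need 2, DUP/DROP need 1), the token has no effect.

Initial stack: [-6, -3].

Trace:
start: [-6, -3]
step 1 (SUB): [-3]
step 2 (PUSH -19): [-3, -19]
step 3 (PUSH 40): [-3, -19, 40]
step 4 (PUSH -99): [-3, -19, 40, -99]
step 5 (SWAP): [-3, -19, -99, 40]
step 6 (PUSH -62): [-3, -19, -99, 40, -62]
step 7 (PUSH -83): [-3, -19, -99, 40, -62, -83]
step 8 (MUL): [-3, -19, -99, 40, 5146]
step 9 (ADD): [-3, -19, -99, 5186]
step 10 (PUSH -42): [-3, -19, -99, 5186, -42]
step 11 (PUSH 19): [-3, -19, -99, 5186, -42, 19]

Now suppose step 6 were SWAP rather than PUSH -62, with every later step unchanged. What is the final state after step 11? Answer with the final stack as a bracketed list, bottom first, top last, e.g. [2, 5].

(re-executing from step 6 with the substitution; state before step 6: [-3, -19, -99, 40])
step 6 (SWAP): [-3, -19, 40, -99]
step 7 (PUSH -83): [-3, -19, 40, -99, -83]
step 8 (MUL): [-3, -19, 40, 8217]
step 9 (ADD): [-3, -19, 8257]
step 10 (PUSH -42): [-3, -19, 8257, -42]
step 11 (PUSH 19): [-3, -19, 8257, -42, 19]

[-3, -19, 8257, -42, 19]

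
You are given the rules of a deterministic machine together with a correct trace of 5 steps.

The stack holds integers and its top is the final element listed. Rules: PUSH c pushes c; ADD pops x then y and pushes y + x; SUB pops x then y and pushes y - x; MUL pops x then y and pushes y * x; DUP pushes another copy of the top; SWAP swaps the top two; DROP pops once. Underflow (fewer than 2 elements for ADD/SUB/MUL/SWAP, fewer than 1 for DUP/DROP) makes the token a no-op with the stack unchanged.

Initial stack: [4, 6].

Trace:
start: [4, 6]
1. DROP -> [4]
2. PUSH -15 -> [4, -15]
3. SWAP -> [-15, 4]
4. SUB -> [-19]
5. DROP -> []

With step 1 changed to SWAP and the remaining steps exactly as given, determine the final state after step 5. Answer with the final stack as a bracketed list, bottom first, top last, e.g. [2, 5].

(re-executing from step 1 with the substitution; state before step 1: [4, 6])
1. SWAP -> [6, 4]
2. PUSH -15 -> [6, 4, -15]
3. SWAP -> [6, -15, 4]
4. SUB -> [6, -19]
5. DROP -> [6]

[6]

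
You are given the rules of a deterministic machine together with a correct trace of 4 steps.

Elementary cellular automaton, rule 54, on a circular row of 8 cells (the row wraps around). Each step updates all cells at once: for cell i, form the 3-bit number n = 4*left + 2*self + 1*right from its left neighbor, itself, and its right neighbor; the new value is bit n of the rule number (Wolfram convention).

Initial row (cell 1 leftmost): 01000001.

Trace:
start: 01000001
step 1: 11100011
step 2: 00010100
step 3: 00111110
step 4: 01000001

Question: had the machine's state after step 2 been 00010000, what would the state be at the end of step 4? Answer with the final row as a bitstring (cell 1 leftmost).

01000100

state after step 2 := 00010000
step 3: 00111000
step 4: 01000100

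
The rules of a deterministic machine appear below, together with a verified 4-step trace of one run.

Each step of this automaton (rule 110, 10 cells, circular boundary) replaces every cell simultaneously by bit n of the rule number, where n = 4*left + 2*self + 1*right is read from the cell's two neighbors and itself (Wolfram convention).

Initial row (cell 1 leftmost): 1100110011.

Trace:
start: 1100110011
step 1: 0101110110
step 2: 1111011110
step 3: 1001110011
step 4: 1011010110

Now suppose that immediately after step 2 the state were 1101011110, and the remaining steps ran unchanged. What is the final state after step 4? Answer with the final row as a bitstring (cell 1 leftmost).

state after step 2 := 1101011110
step 3: 1111110011
step 4: 0000010110

0000010110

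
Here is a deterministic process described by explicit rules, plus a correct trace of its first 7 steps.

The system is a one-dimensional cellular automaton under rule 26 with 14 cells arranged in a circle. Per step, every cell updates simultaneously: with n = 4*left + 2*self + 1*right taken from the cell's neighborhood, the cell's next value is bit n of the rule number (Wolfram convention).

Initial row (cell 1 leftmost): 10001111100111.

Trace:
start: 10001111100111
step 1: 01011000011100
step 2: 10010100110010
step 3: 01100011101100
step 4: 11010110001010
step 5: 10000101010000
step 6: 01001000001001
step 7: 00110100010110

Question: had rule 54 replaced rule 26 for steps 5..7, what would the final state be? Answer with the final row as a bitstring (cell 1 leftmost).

00101000010001

(re-executing steps 5..7 under rule 54; state before step 5: 11010110001010)
step 5: 00111001011111
step 6: 11000111100000
step 7: 00101000010001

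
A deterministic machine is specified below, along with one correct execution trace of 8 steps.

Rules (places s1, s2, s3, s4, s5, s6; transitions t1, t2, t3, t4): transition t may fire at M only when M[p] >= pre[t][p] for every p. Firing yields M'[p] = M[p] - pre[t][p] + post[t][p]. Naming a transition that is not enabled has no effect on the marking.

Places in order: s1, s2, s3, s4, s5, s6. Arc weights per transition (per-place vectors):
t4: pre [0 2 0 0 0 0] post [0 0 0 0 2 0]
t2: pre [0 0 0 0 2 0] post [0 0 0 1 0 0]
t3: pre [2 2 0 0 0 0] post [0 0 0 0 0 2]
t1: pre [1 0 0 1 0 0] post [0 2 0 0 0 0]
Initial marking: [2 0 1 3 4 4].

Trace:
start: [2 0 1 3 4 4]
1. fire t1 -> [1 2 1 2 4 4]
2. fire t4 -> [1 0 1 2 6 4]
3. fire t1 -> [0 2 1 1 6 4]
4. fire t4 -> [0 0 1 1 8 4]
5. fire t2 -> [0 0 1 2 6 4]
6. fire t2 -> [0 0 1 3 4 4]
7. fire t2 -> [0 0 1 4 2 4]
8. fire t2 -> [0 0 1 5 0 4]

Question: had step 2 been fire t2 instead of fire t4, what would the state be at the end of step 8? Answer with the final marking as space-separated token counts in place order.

(re-executing from step 2 with the substitution; state before step 2: [1 2 1 2 4 4])
2. fire t2 -> [1 2 1 3 2 4]
3. fire t1 -> [0 4 1 2 2 4]
4. fire t4 -> [0 2 1 2 4 4]
5. fire t2 -> [0 2 1 3 2 4]
6. fire t2 -> [0 2 1 4 0 4]
7. fire t2 -> [0 2 1 4 0 4]
8. fire t2 -> [0 2 1 4 0 4]

0 2 1 4 0 4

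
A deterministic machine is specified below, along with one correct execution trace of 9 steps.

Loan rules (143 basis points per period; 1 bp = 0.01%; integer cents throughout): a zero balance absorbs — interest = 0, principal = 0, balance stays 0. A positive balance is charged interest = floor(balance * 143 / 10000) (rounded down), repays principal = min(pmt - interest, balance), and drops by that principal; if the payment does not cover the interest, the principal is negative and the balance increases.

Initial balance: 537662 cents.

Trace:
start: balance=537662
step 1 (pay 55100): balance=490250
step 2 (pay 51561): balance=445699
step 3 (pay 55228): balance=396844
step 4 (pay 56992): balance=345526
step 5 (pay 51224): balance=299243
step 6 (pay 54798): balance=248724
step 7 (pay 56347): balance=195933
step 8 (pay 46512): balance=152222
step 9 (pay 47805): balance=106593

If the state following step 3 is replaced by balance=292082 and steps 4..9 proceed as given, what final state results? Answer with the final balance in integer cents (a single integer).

0

state after step 3 := balance=292082
step 4 (pay 56992): balance=239266
step 5 (pay 51224): balance=191463
step 6 (pay 54798): balance=139402
step 7 (pay 56347): balance=85048
step 8 (pay 46512): balance=39752
step 9 (pay 47805): balance=0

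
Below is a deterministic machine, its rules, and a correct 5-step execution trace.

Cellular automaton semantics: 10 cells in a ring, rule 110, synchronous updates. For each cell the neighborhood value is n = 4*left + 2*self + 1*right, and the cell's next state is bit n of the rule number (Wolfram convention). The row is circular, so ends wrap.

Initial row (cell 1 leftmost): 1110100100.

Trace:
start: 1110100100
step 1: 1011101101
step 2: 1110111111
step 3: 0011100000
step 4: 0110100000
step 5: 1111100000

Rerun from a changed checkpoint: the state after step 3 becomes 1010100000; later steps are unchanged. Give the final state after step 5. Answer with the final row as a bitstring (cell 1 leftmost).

state after step 3 := 1010100000
step 4: 1111100001
step 5: 0000100011

0000100011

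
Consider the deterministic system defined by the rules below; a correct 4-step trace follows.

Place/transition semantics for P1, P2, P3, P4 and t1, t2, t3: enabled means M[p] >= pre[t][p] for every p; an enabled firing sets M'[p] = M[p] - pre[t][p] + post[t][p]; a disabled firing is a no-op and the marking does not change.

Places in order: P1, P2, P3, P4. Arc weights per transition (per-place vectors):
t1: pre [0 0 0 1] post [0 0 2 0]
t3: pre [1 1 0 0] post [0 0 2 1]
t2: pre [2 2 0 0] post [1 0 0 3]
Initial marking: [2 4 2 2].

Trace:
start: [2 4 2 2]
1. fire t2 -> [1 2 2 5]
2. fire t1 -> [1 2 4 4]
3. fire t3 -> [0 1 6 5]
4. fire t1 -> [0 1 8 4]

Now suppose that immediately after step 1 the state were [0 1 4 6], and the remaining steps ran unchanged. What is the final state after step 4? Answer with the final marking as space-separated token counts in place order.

state after step 1 := [0 1 4 6]
2. fire t1 -> [0 1 6 5]
3. fire t3 -> [0 1 6 5]
4. fire t1 -> [0 1 8 4]

0 1 8 4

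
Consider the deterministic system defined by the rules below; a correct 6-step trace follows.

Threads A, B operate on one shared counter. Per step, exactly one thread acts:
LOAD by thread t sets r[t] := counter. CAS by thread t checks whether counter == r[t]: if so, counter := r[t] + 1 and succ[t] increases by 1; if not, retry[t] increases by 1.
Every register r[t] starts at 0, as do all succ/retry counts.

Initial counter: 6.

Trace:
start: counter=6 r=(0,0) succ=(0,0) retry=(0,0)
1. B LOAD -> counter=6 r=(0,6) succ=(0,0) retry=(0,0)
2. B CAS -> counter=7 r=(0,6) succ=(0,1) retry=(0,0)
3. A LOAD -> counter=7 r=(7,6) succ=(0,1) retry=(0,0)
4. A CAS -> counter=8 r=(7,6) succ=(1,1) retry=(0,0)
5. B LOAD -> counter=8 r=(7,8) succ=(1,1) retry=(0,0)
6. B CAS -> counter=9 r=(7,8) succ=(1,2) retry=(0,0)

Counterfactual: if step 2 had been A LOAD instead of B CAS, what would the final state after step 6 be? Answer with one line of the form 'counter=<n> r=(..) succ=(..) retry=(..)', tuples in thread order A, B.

(re-executing from step 2 with the substitution; state before step 2: counter=6 r=(0,6) succ=(0,0) retry=(0,0))
2. A LOAD -> counter=6 r=(6,6) succ=(0,0) retry=(0,0)
3. A LOAD -> counter=6 r=(6,6) succ=(0,0) retry=(0,0)
4. A CAS -> counter=7 r=(6,6) succ=(1,0) retry=(0,0)
5. B LOAD -> counter=7 r=(6,7) succ=(1,0) retry=(0,0)
6. B CAS -> counter=8 r=(6,7) succ=(1,1) retry=(0,0)

counter=8 r=(6,7) succ=(1,1) retry=(0,0)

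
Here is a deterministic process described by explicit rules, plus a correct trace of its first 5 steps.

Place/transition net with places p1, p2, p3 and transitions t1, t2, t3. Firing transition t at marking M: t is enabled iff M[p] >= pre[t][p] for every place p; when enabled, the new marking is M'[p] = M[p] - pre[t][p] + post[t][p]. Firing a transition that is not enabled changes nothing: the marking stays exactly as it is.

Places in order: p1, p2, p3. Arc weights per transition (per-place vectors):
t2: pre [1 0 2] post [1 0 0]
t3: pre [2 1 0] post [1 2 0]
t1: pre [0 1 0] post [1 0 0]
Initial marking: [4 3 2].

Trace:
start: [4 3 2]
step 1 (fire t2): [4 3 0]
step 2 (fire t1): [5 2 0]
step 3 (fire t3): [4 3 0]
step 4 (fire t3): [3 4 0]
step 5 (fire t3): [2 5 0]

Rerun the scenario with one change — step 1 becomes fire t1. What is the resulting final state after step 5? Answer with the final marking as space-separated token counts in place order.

3 4 2

(re-executing from step 1 with the substitution; state before step 1: [4 3 2])
step 1 (fire t1): [5 2 2]
step 2 (fire t1): [6 1 2]
step 3 (fire t3): [5 2 2]
step 4 (fire t3): [4 3 2]
step 5 (fire t3): [3 4 2]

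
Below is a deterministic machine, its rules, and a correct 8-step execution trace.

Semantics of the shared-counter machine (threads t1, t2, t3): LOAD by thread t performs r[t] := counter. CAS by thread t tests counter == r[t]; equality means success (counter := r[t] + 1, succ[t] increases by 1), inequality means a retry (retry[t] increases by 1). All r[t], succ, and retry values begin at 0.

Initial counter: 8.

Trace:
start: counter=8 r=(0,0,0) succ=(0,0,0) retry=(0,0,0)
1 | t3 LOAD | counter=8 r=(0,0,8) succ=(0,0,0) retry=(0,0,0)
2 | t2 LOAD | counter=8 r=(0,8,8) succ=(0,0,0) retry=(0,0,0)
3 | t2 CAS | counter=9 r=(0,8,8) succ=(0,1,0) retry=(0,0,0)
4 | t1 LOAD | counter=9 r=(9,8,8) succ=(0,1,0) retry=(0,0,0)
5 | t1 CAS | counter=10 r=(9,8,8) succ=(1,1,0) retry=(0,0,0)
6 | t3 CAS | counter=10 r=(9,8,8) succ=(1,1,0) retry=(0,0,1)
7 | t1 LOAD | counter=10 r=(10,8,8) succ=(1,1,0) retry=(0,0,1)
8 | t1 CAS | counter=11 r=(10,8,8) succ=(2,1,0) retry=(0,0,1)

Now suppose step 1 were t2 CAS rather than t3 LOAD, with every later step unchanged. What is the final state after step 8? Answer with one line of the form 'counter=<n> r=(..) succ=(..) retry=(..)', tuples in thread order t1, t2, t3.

(re-executing from step 1 with the substitution; state before step 1: counter=8 r=(0,0,0) succ=(0,0,0) retry=(0,0,0))
1 | t2 CAS | counter=8 r=(0,0,0) succ=(0,0,0) retry=(0,1,0)
2 | t2 LOAD | counter=8 r=(0,8,0) succ=(0,0,0) retry=(0,1,0)
3 | t2 CAS | counter=9 r=(0,8,0) succ=(0,1,0) retry=(0,1,0)
4 | t1 LOAD | counter=9 r=(9,8,0) succ=(0,1,0) retry=(0,1,0)
5 | t1 CAS | counter=10 r=(9,8,0) succ=(1,1,0) retry=(0,1,0)
6 | t3 CAS | counter=10 r=(9,8,0) succ=(1,1,0) retry=(0,1,1)
7 | t1 LOAD | counter=10 r=(10,8,0) succ=(1,1,0) retry=(0,1,1)
8 | t1 CAS | counter=11 r=(10,8,0) succ=(2,1,0) retry=(0,1,1)

counter=11 r=(10,8,0) succ=(2,1,0) retry=(0,1,1)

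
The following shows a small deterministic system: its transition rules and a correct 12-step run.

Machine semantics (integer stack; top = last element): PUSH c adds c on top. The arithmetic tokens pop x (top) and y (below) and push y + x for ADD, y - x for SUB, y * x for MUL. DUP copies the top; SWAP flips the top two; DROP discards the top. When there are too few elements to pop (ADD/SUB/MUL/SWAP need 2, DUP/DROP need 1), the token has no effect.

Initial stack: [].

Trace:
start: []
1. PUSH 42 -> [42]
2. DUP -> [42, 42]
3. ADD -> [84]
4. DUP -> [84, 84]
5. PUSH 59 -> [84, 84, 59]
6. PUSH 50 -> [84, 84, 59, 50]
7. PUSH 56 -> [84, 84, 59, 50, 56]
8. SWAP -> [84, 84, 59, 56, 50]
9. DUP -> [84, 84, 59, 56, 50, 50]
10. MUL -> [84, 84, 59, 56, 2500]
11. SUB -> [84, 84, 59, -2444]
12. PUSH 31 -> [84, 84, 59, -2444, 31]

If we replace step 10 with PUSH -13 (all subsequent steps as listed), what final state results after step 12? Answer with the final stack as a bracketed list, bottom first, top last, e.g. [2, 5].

(re-executing from step 10 with the substitution; state before step 10: [84, 84, 59, 56, 50, 50])
10. PUSH -13 -> [84, 84, 59, 56, 50, 50, -13]
11. SUB -> [84, 84, 59, 56, 50, 63]
12. PUSH 31 -> [84, 84, 59, 56, 50, 63, 31]

[84, 84, 59, 56, 50, 63, 31]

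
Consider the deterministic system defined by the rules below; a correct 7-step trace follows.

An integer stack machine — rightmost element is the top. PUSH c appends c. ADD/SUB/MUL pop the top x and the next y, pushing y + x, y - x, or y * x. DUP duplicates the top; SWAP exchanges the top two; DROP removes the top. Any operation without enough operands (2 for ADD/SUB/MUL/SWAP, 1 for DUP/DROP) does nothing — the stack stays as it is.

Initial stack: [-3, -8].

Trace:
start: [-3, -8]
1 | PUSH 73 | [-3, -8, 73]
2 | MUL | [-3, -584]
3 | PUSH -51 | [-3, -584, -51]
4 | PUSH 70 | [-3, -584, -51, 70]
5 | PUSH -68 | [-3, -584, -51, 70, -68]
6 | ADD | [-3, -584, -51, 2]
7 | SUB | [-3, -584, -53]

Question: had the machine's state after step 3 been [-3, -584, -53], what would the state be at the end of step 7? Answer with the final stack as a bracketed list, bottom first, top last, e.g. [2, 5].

state after step 3 := [-3, -584, -53]
4 | PUSH 70 | [-3, -584, -53, 70]
5 | PUSH -68 | [-3, -584, -53, 70, -68]
6 | ADD | [-3, -584, -53, 2]
7 | SUB | [-3, -584, -55]

[-3, -584, -55]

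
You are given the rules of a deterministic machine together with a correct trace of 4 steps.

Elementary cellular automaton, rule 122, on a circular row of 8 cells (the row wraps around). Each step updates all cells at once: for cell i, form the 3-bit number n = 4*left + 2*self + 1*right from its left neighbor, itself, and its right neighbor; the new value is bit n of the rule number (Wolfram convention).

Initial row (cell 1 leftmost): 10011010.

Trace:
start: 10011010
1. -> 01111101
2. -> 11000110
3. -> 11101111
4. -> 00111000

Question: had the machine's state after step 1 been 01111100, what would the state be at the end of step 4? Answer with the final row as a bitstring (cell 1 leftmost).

state after step 1 := 01111100
2. -> 11000110
3. -> 11101111
4. -> 00111000

00111000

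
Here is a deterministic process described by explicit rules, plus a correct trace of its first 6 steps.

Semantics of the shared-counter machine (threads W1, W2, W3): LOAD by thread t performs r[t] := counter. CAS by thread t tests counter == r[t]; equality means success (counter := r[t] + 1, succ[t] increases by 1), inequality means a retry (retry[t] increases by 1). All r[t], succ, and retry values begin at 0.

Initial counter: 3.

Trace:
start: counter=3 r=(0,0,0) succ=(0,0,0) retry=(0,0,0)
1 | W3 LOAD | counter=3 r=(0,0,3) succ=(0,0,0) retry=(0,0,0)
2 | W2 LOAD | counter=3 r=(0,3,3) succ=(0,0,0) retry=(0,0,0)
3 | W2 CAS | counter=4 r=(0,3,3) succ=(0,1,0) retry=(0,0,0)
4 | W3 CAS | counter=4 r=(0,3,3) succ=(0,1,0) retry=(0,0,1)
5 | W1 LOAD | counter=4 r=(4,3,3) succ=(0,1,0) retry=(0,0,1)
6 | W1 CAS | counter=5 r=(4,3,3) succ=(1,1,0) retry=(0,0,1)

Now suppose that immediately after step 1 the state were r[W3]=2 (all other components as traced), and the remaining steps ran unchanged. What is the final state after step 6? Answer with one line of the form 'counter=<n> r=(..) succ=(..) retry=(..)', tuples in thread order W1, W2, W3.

state after step 1 := counter=3 r=(0,0,2) succ=(0,0,0) retry=(0,0,0)
2 | W2 LOAD | counter=3 r=(0,3,2) succ=(0,0,0) retry=(0,0,0)
3 | W2 CAS | counter=4 r=(0,3,2) succ=(0,1,0) retry=(0,0,0)
4 | W3 CAS | counter=4 r=(0,3,2) succ=(0,1,0) retry=(0,0,1)
5 | W1 LOAD | counter=4 r=(4,3,2) succ=(0,1,0) retry=(0,0,1)
6 | W1 CAS | counter=5 r=(4,3,2) succ=(1,1,0) retry=(0,0,1)

counter=5 r=(4,3,2) succ=(1,1,0) retry=(0,0,1)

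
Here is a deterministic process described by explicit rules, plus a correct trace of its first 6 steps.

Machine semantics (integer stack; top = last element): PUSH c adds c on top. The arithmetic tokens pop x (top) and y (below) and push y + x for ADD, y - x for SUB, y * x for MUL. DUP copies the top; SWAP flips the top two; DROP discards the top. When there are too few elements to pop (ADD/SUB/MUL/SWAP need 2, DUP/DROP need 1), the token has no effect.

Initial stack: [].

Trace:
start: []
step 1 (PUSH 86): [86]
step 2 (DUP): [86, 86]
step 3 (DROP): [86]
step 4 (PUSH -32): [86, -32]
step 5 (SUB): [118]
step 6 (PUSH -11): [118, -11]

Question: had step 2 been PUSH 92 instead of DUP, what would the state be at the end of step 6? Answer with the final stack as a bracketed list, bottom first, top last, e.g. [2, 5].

[118, -11]

(re-executing from step 2 with the substitution; state before step 2: [86])
step 2 (PUSH 92): [86, 92]
step 3 (DROP): [86]
step 4 (PUSH -32): [86, -32]
step 5 (SUB): [118]
step 6 (PUSH -11): [118, -11]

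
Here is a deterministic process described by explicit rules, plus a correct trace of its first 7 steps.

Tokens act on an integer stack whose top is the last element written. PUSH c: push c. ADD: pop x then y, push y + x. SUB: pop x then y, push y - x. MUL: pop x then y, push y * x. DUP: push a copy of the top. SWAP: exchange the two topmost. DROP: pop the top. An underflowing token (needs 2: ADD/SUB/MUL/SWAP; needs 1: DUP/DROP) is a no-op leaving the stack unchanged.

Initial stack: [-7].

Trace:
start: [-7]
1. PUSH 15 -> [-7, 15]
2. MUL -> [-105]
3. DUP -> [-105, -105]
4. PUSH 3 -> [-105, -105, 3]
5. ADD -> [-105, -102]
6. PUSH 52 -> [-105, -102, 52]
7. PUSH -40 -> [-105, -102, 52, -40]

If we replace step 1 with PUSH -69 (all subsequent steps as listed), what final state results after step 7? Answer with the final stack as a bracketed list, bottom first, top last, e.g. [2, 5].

(re-executing from step 1 with the substitution; state before step 1: [-7])
1. PUSH -69 -> [-7, -69]
2. MUL -> [483]
3. DUP -> [483, 483]
4. PUSH 3 -> [483, 483, 3]
5. ADD -> [483, 486]
6. PUSH 52 -> [483, 486, 52]
7. PUSH -40 -> [483, 486, 52, -40]

[483, 486, 52, -40]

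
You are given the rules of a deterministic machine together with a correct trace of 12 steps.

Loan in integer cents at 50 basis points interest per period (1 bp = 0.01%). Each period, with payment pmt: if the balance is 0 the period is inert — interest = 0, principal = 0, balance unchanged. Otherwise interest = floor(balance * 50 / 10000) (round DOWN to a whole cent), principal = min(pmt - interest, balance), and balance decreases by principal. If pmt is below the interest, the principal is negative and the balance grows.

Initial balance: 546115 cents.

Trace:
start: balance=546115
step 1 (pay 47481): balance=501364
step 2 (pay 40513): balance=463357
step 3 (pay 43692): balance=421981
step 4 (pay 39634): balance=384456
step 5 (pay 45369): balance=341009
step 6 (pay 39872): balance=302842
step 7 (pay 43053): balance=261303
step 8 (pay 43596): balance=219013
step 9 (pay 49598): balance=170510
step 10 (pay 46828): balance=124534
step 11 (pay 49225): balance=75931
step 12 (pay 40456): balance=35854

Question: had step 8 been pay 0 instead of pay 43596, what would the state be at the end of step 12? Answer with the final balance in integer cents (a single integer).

(re-executing from step 8 with the substitution; state before step 8: balance=261303)
step 8 (pay 0): balance=262609
step 9 (pay 49598): balance=214324
step 10 (pay 46828): balance=168567
step 11 (pay 49225): balance=120184
step 12 (pay 40456): balance=80328

80328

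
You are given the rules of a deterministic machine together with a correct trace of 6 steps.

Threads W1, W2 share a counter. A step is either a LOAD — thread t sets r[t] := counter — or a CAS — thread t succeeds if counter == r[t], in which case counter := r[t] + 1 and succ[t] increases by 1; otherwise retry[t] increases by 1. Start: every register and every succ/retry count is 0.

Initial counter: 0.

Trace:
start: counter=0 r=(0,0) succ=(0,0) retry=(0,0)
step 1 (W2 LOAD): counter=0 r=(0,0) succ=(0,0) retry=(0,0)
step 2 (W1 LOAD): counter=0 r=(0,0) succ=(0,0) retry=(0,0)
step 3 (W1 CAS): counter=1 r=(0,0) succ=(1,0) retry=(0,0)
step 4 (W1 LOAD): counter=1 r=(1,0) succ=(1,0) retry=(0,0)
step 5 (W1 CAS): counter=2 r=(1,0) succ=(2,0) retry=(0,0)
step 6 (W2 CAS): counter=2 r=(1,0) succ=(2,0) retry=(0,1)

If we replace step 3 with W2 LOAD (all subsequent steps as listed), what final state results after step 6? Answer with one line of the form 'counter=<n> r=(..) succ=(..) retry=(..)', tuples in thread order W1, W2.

counter=1 r=(0,0) succ=(1,0) retry=(0,1)

(re-executing from step 3 with the substitution; state before step 3: counter=0 r=(0,0) succ=(0,0) retry=(0,0))
step 3 (W2 LOAD): counter=0 r=(0,0) succ=(0,0) retry=(0,0)
step 4 (W1 LOAD): counter=0 r=(0,0) succ=(0,0) retry=(0,0)
step 5 (W1 CAS): counter=1 r=(0,0) succ=(1,0) retry=(0,0)
step 6 (W2 CAS): counter=1 r=(0,0) succ=(1,0) retry=(0,1)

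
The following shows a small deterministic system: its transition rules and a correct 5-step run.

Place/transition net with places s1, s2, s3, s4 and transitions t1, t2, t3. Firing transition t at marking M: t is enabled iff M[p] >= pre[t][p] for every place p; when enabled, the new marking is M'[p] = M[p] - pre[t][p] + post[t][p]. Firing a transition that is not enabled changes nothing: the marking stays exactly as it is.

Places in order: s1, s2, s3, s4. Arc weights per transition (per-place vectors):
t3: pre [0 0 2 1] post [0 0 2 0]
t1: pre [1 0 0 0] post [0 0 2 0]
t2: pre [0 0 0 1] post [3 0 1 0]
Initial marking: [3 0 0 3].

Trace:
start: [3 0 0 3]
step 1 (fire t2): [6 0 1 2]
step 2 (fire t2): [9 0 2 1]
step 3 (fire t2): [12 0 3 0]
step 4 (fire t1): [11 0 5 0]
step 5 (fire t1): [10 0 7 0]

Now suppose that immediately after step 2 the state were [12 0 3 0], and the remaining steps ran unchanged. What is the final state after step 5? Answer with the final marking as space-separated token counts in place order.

10 0 7 0

state after step 2 := [12 0 3 0]
step 3 (fire t2): [12 0 3 0]
step 4 (fire t1): [11 0 5 0]
step 5 (fire t1): [10 0 7 0]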